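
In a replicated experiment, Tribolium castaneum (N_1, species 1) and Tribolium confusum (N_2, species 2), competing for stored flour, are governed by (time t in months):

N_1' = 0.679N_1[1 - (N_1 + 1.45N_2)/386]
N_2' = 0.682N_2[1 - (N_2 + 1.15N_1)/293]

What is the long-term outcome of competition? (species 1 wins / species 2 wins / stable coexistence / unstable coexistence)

Compare the nullcline intercepts: K1/α12 = 386/1.45 = 266 < K2 = 293; K2/α21 = 293/1.15 = 255 < K1 = 386.
Since both are reversed, neither can invade when rare; the interior point is a saddle.

unstable coexistence (outcome depends on initial conditions)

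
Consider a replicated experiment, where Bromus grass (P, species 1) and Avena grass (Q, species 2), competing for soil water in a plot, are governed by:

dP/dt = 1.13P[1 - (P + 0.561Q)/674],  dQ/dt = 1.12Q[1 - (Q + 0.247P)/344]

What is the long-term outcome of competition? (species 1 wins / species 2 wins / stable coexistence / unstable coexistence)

stable coexistence

Compare the nullcline intercepts: K1/α12 = 674/0.561 = 1200 > K2 = 344; K2/α21 = 344/0.247 = 1390 > K1 = 674.
Since both inequalities hold, each species can invade when rare, so the interior equilibrium is stable.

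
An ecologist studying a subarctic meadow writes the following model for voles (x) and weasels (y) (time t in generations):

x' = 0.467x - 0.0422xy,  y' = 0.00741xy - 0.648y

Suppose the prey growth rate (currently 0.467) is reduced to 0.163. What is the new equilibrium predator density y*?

At the interior fixed point, setting dx/dt = 0 with x > 0 fixes y* = (prey growth rate)/(xy coefficient) — independent of the other coefficients.
With the change, y* = 0.163/0.0422 = 3.86; it falls from 11.1.

y* ≈ 3.86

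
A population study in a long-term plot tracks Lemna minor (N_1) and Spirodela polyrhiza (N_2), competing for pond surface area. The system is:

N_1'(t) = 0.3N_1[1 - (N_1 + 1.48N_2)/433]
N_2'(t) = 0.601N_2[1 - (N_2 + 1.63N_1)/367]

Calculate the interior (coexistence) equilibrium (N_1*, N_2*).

N_1* ≈ 78, N_2* ≈ 240

Setting both brackets to zero gives the nullclines N_1 + 1.48N_2 = 433 and 1.63N_1 + N_2 = 367.
Substituting N_2 = 367 - 1.63N_1 into the first: N_1(1 - 1.48·1.63) = 433 - 1.48·367.
So N_1* = -110/-1.41 = 78, and then N_2* = 367 - 1.63·78 = 240.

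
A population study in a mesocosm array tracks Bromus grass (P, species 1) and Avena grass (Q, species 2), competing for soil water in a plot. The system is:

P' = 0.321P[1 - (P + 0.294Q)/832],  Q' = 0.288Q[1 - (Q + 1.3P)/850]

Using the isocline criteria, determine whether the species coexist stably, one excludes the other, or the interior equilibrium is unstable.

Compare the nullcline intercepts: K1/α12 = 832/0.294 = 2830 > K2 = 850; K2/α21 = 850/1.3 = 654 < K1 = 832.
Since the inequalities point opposite ways, species 1 can invade but species 2 cannot.

species 1 excludes species 2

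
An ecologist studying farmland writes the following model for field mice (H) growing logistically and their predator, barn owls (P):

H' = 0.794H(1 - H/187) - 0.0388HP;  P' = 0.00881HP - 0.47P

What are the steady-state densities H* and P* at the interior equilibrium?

From dP/dt = 0 with P > 0: 0.00881H* = 0.47, so H* = 53.3.
Substitute into dH/dt = 0: 0.794(1 - 53.3/187) = 0.0388P*.
The bracket is 0.715, giving P* = 0.567/0.0388 = 14.6.

H* ≈ 53.3, P* ≈ 14.6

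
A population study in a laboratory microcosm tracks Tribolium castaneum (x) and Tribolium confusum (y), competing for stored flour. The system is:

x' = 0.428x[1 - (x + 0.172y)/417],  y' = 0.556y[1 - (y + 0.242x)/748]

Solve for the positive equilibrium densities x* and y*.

Setting both brackets to zero gives the nullclines x + 0.172y = 417 and 0.242x + y = 748.
Substituting y = 748 - 0.242x into the first: x(1 - 0.172·0.242) = 417 - 0.172·748.
So x* = 288/0.958 = 301, and then y* = 748 - 0.242·301 = 675.

x* ≈ 301, y* ≈ 675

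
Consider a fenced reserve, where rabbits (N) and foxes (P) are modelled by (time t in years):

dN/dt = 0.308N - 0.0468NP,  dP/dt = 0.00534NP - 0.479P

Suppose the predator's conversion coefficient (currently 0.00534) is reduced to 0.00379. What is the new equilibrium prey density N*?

At the interior fixed point, setting dP/dt = 0 with P > 0 fixes N* = (predator death rate)/(NP coefficient) — independent of the other coefficients.
With the change, N* = 0.479/0.00379 = 126; it rises from 89.7.

N* ≈ 126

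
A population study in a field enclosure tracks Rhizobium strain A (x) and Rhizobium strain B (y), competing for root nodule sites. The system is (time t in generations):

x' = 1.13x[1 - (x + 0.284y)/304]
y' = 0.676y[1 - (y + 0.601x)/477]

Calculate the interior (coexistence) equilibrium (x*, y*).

Setting both brackets to zero gives the nullclines x + 0.284y = 304 and 0.601x + y = 477.
Substituting y = 477 - 0.601x into the first: x(1 - 0.284·0.601) = 304 - 0.284·477.
So x* = 169/0.829 = 203, and then y* = 477 - 0.601·203 = 355.

x* ≈ 203, y* ≈ 355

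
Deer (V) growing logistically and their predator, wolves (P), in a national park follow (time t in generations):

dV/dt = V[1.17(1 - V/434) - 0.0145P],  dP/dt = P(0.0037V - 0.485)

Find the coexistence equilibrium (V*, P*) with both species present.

V* ≈ 131, P* ≈ 56.3

From dP/dt = 0 with P > 0: 0.0037V* = 0.485, so V* = 131.
Substitute into dV/dt = 0: 1.17(1 - 131/434) = 0.0145P*.
The bracket is 0.698, giving P* = 0.817/0.0145 = 56.3.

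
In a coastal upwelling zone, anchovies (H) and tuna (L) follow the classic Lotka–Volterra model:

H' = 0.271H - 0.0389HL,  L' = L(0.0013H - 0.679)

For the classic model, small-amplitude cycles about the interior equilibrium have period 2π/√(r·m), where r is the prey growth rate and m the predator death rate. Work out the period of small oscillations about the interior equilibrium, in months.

T ≈ 14.6 months

Here r = 0.271 and m = 0.679, so r·m = 0.184.
ω = √0.184 = 0.429 per month, hence T = 2π/ω ≈ 14.6 months.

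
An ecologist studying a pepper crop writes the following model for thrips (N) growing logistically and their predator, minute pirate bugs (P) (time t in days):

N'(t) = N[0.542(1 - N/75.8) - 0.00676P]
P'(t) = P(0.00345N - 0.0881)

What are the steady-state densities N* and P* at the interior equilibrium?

From dP/dt = 0 with P > 0: 0.00345N* = 0.0881, so N* = 25.5.
Substitute into dN/dt = 0: 0.542(1 - 25.5/75.8) = 0.00676P*.
The bracket is 0.663, giving P* = 0.359/0.00676 = 53.2.

N* ≈ 25.5, P* ≈ 53.2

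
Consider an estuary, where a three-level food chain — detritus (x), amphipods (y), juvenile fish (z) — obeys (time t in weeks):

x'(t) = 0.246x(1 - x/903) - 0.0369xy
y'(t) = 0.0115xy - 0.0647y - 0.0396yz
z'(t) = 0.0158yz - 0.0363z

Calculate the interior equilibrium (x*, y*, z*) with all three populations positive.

x* ≈ 592, y* ≈ 2.3, z* ≈ 170

From dz/dt = 0: 0.0158y* = 0.0363, so y* = 2.3.
From dx/dt = 0: 0.246(1 - x*/903) = 0.0369·2.3, giving x* = 903·(1 - 0.345) = 592.
From dy/dt = 0: 0.0115·592 - 0.0647 = 0.0396z*, so z* = 6.74/0.0396 = 170.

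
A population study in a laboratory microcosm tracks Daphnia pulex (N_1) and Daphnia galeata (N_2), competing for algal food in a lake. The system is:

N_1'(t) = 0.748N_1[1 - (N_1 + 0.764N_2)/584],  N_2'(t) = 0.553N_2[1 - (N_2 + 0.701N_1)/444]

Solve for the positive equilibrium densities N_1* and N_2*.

N_1* ≈ 527, N_2* ≈ 74.5

Setting both brackets to zero gives the nullclines N_1 + 0.764N_2 = 584 and 0.701N_1 + N_2 = 444.
Substituting N_2 = 444 - 0.701N_1 into the first: N_1(1 - 0.764·0.701) = 584 - 0.764·444.
So N_1* = 245/0.464 = 527, and then N_2* = 444 - 0.701·527 = 74.5.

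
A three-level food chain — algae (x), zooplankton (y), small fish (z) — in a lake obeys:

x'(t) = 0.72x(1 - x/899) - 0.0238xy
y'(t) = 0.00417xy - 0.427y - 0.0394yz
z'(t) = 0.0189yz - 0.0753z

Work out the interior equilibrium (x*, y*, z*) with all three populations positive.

x* ≈ 781, y* ≈ 3.98, z* ≈ 71.8

From dz/dt = 0: 0.0189y* = 0.0753, so y* = 3.98.
From dx/dt = 0: 0.72(1 - x*/899) = 0.0238·3.98, giving x* = 899·(1 - 0.132) = 781.
From dy/dt = 0: 0.00417·781 - 0.427 = 0.0394z*, so z* = 2.83/0.0394 = 71.8.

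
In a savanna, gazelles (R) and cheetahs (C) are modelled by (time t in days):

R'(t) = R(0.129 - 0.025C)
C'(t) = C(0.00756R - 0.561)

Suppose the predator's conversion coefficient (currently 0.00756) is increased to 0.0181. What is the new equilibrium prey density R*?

R* ≈ 31

At the interior fixed point, setting dC/dt = 0 with C > 0 fixes R* = (predator death rate)/(RC coefficient) — independent of the other coefficients.
With the change, R* = 0.561/0.0181 = 31; it falls from 74.2.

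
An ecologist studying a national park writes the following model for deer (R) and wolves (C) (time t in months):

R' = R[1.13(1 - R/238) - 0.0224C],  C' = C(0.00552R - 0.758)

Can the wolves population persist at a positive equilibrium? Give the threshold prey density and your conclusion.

The predator equation gives dC/dt > 0 only when R > 0.758/0.00552 = 137.
Without the predator, R → K = 238. Since 238 > 137, the predator can invade and persist.

Threshold R = 137; K > 137, so yes, the predator persists.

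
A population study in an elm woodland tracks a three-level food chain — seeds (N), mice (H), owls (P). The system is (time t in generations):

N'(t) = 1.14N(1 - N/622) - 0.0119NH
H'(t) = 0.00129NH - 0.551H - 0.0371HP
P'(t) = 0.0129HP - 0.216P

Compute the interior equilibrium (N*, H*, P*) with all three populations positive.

From dP/dt = 0: 0.0129H* = 0.216, so H* = 16.7.
From dN/dt = 0: 1.14(1 - N*/622) = 0.0119·16.7, giving N* = 622·(1 - 0.175) = 513.
From dH/dt = 0: 0.00129·513 - 0.551 = 0.0371P*, so P* = 0.111/0.0371 = 3.

N* ≈ 513, H* ≈ 16.7, P* ≈ 3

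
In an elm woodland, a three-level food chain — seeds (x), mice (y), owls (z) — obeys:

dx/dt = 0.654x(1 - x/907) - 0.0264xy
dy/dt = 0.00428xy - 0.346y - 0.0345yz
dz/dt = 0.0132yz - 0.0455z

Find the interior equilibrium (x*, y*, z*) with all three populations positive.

From dz/dt = 0: 0.0132y* = 0.0455, so y* = 3.45.
From dx/dt = 0: 0.654(1 - x*/907) = 0.0264·3.45, giving x* = 907·(1 - 0.139) = 781.
From dy/dt = 0: 0.00428·781 - 0.346 = 0.0345z*, so z* = 3/0.0345 = 86.8.

x* ≈ 781, y* ≈ 3.45, z* ≈ 86.8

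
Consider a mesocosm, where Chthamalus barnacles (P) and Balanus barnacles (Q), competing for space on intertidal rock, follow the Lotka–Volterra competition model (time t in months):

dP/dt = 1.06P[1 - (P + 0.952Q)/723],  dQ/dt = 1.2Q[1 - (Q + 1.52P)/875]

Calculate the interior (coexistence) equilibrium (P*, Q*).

P* ≈ 246, Q* ≈ 501

Setting both brackets to zero gives the nullclines P + 0.952Q = 723 and 1.52P + Q = 875.
Substituting Q = 875 - 1.52P into the first: P(1 - 0.952·1.52) = 723 - 0.952·875.
So P* = -110/-0.447 = 246, and then Q* = 875 - 1.52·246 = 501.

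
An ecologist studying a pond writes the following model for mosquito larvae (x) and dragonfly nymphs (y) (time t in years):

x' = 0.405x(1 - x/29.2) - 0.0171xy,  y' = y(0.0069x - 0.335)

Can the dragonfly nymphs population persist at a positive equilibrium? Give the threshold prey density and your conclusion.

Threshold x = 48.6; K < 48.6, so no, the predator goes extinct.

The predator equation gives dy/dt > 0 only when x > 0.335/0.0069 = 48.6.
Without the predator, x → K = 29.2. Since 29.2 < 48.6, the predator cannot invade.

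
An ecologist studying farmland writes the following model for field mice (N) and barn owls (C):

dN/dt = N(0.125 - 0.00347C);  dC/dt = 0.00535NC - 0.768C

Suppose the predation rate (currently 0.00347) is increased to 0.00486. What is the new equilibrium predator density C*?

C* ≈ 25.7

At the interior fixed point, setting dN/dt = 0 with N > 0 fixes C* = (prey growth rate)/(NC coefficient) — independent of the other coefficients.
With the change, C* = 0.125/0.00486 = 25.7; it falls from 36.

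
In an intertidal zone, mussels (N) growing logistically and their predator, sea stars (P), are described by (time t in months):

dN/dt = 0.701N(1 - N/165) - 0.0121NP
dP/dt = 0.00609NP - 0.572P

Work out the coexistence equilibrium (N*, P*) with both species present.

N* ≈ 93.9, P* ≈ 25

From dP/dt = 0 with P > 0: 0.00609N* = 0.572, so N* = 93.9.
Substitute into dN/dt = 0: 0.701(1 - 93.9/165) = 0.0121P*.
The bracket is 0.431, giving P* = 0.302/0.0121 = 25.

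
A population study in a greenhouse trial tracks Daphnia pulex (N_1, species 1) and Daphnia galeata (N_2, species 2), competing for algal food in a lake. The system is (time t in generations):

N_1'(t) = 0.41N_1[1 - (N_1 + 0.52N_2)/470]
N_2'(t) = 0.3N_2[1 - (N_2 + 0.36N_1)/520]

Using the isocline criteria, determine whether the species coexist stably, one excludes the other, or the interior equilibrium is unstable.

stable coexistence

Compare the nullcline intercepts: K1/α12 = 470/0.52 = 904 > K2 = 520; K2/α21 = 520/0.36 = 1440 > K1 = 470.
Since both inequalities hold, each species can invade when rare, so the interior equilibrium is stable.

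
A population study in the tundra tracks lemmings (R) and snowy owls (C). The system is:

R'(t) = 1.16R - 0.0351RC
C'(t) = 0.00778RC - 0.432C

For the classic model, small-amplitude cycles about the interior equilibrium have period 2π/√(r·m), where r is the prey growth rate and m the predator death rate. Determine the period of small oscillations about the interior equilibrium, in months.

Here r = 1.16 and m = 0.432, so r·m = 0.501.
ω = √0.501 = 0.708 per month, hence T = 2π/ω ≈ 8.88 months.

T ≈ 8.88 months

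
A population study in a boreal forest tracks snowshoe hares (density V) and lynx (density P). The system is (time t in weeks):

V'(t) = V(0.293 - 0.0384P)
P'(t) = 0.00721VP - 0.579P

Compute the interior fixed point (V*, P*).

Set dP/dt = 0 with P > 0: 0.00721V - 0.579 = 0, so V* = 0.579/0.00721 = 80.3.
Set dV/dt = 0 with V > 0: 0.293 - 0.0384P = 0, so P* = 0.293/0.0384 = 7.63.

V* ≈ 80.3, P* ≈ 7.63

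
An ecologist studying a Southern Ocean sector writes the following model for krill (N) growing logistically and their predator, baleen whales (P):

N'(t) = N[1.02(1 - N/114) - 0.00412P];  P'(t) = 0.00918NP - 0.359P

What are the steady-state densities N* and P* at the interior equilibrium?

N* ≈ 39.1, P* ≈ 163

From dP/dt = 0 with P > 0: 0.00918N* = 0.359, so N* = 39.1.
Substitute into dN/dt = 0: 1.02(1 - 39.1/114) = 0.00412P*.
The bracket is 0.657, giving P* = 0.67/0.00412 = 163.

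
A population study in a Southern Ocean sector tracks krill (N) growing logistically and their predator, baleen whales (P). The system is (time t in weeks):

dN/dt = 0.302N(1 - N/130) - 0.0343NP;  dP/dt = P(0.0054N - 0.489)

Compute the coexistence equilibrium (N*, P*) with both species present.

N* ≈ 90.6, P* ≈ 2.67

From dP/dt = 0 with P > 0: 0.0054N* = 0.489, so N* = 90.6.
Substitute into dN/dt = 0: 0.302(1 - 90.6/130) = 0.0343P*.
The bracket is 0.303, giving P* = 0.0916/0.0343 = 2.67.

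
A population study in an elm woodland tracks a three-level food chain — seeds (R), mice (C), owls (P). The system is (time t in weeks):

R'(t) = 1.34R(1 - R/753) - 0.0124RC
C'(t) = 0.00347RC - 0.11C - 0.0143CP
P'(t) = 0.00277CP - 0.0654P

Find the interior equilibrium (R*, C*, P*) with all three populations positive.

From dP/dt = 0: 0.00277C* = 0.0654, so C* = 23.6.
From dR/dt = 0: 1.34(1 - R*/753) = 0.0124·23.6, giving R* = 753·(1 - 0.218) = 588.
From dC/dt = 0: 0.00347·588 - 0.11 = 0.0143P*, so P* = 1.93/0.0143 = 135.

R* ≈ 588, C* ≈ 23.6, P* ≈ 135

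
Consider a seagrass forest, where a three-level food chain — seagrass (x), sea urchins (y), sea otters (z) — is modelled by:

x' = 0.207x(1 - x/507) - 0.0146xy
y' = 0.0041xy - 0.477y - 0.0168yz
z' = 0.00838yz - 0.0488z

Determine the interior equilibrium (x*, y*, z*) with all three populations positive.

From dz/dt = 0: 0.00838y* = 0.0488, so y* = 5.82.
From dx/dt = 0: 0.207(1 - x*/507) = 0.0146·5.82, giving x* = 507·(1 - 0.411) = 299.
From dy/dt = 0: 0.0041·299 - 0.477 = 0.0168z*, so z* = 0.748/0.0168 = 44.5.

x* ≈ 299, y* ≈ 5.82, z* ≈ 44.5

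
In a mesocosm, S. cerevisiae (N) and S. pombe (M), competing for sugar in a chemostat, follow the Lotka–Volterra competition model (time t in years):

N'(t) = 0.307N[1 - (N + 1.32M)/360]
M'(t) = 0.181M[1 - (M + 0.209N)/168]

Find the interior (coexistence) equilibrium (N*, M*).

Setting both brackets to zero gives the nullclines N + 1.32M = 360 and 0.209N + M = 168.
Substituting M = 168 - 0.209N into the first: N(1 - 1.32·0.209) = 360 - 1.32·168.
So N* = 138/0.724 = 191, and then M* = 168 - 0.209·191 = 128.

N* ≈ 191, M* ≈ 128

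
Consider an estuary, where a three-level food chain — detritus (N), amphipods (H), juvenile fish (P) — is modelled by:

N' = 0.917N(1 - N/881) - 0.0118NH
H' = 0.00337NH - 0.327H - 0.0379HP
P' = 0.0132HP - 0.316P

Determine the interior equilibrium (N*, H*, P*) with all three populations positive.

From dP/dt = 0: 0.0132H* = 0.316, so H* = 23.9.
From dN/dt = 0: 0.917(1 - N*/881) = 0.0118·23.9, giving N* = 881·(1 - 0.308) = 610.
From dH/dt = 0: 0.00337·610 - 0.327 = 0.0379P*, so P* = 1.73/0.0379 = 45.6.

N* ≈ 610, H* ≈ 23.9, P* ≈ 45.6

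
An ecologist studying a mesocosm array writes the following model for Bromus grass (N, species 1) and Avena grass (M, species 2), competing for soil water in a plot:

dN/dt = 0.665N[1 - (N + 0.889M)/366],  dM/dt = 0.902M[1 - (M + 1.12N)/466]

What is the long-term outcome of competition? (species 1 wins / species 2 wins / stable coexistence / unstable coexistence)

species 2 excludes species 1

Compare the nullcline intercepts: K1/α12 = 366/0.889 = 412 < K2 = 466; K2/α21 = 466/1.12 = 416 > K1 = 366.
Since the inequalities point opposite ways, species 2 can invade but species 1 cannot.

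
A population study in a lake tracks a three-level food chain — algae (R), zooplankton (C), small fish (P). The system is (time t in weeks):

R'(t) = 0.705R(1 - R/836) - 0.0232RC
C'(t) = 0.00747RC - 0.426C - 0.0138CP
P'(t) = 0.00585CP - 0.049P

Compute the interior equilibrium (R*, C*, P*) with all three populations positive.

From dP/dt = 0: 0.00585C* = 0.049, so C* = 8.38.
From dR/dt = 0: 0.705(1 - R*/836) = 0.0232·8.38, giving R* = 836·(1 - 0.276) = 606.
From dC/dt = 0: 0.00747·606 - 0.426 = 0.0138P*, so P* = 4.1/0.0138 = 297.

R* ≈ 606, C* ≈ 8.38, P* ≈ 297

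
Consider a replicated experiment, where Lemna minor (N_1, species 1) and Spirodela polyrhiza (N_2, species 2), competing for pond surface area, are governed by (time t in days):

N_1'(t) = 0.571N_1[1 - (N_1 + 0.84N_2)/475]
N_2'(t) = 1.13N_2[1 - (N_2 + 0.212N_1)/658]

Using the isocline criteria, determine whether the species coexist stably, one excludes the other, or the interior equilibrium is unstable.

Compare the nullcline intercepts: K1/α12 = 475/0.84 = 565 < K2 = 658; K2/α21 = 658/0.212 = 3100 > K1 = 475.
Since the inequalities point opposite ways, species 2 can invade but species 1 cannot.

species 2 excludes species 1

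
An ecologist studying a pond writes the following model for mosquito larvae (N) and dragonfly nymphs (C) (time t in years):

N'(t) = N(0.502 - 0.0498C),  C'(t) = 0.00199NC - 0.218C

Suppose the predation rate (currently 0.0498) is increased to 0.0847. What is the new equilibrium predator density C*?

C* ≈ 5.93

At the interior fixed point, setting dN/dt = 0 with N > 0 fixes C* = (prey growth rate)/(NC coefficient) — independent of the other coefficients.
With the change, C* = 0.502/0.0847 = 5.93; it falls from 10.1.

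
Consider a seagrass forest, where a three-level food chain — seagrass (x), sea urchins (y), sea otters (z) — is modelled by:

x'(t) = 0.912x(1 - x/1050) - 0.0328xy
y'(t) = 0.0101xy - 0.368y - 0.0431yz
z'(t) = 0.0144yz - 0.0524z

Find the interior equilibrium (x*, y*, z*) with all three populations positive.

From dz/dt = 0: 0.0144y* = 0.0524, so y* = 3.64.
From dx/dt = 0: 0.912(1 - x*/1050) = 0.0328·3.64, giving x* = 1050·(1 - 0.131) = 913.
From dy/dt = 0: 0.0101·913 - 0.368 = 0.0431z*, so z* = 8.85/0.0431 = 205.

x* ≈ 913, y* ≈ 3.64, z* ≈ 205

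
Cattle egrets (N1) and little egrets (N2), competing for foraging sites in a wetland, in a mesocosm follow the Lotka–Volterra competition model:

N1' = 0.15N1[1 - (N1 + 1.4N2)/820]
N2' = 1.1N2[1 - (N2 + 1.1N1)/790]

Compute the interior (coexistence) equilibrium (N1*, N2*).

N1* ≈ 530, N2* ≈ 207

Setting both brackets to zero gives the nullclines N1 + 1.4N2 = 820 and 1.1N1 + N2 = 790.
Substituting N2 = 790 - 1.1N1 into the first: N1(1 - 1.4·1.1) = 820 - 1.4·790.
So N1* = -286/-0.54 = 530, and then N2* = 790 - 1.1·530 = 207.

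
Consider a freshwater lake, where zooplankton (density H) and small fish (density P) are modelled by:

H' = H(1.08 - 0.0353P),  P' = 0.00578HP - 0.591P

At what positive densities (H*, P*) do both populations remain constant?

H* ≈ 102, P* ≈ 30.6

Set dP/dt = 0 with P > 0: 0.00578H - 0.591 = 0, so H* = 0.591/0.00578 = 102.
Set dH/dt = 0 with H > 0: 1.08 - 0.0353P = 0, so P* = 1.08/0.0353 = 30.6.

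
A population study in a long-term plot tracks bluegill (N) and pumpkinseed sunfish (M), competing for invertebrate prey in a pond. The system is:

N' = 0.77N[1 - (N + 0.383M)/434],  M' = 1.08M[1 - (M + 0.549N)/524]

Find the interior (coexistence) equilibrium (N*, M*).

N* ≈ 295, M* ≈ 362

Setting both brackets to zero gives the nullclines N + 0.383M = 434 and 0.549N + M = 524.
Substituting M = 524 - 0.549N into the first: N(1 - 0.383·0.549) = 434 - 0.383·524.
So N* = 233/0.79 = 295, and then M* = 524 - 0.549·295 = 362.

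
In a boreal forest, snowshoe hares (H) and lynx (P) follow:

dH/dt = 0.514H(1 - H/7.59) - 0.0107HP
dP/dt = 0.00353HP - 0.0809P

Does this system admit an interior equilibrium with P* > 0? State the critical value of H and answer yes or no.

The predator equation gives dP/dt > 0 only when H > 0.0809/0.00353 = 22.9.
Without the predator, H → K = 7.59. Since 7.59 < 22.9, the predator cannot invade.

Threshold H = 22.9; K < 22.9, so no, the predator goes extinct.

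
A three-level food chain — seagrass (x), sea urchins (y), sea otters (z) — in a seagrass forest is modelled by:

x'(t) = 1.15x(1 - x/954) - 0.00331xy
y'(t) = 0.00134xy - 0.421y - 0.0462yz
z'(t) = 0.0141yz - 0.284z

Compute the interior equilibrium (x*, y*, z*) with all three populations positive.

From dz/dt = 0: 0.0141y* = 0.284, so y* = 20.1.
From dx/dt = 0: 1.15(1 - x*/954) = 0.00331·20.1, giving x* = 954·(1 - 0.058) = 899.
From dy/dt = 0: 0.00134·899 - 0.421 = 0.0462z*, so z* = 0.783/0.0462 = 17.

x* ≈ 899, y* ≈ 20.1, z* ≈ 17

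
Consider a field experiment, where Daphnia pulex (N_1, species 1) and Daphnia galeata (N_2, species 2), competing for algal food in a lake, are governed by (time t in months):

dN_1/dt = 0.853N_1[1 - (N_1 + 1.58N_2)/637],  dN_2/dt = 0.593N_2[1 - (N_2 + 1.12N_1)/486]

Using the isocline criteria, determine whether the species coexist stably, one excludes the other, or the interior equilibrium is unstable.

unstable coexistence (outcome depends on initial conditions)

Compare the nullcline intercepts: K1/α12 = 637/1.58 = 403 < K2 = 486; K2/α21 = 486/1.12 = 434 < K1 = 637.
Since both are reversed, neither can invade when rare; the interior point is a saddle.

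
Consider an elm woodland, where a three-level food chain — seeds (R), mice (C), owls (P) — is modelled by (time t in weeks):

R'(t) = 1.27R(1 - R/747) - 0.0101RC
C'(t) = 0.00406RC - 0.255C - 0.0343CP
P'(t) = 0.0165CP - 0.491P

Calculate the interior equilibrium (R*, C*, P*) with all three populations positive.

From dP/dt = 0: 0.0165C* = 0.491, so C* = 29.8.
From dR/dt = 0: 1.27(1 - R*/747) = 0.0101·29.8, giving R* = 747·(1 - 0.237) = 570.
From dC/dt = 0: 0.00406·570 - 0.255 = 0.0343P*, so P* = 2.06/0.0343 = 60.1.

R* ≈ 570, C* ≈ 29.8, P* ≈ 60.1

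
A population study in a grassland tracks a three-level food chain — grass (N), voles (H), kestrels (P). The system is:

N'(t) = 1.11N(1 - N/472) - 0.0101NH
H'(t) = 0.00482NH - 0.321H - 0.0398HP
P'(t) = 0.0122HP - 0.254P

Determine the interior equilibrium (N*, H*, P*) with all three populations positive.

From dP/dt = 0: 0.0122H* = 0.254, so H* = 20.8.
From dN/dt = 0: 1.11(1 - N*/472) = 0.0101·20.8, giving N* = 472·(1 - 0.189) = 383.
From dH/dt = 0: 0.00482·383 - 0.321 = 0.0398P*, so P* = 1.52/0.0398 = 38.3.

N* ≈ 383, H* ≈ 20.8, P* ≈ 38.3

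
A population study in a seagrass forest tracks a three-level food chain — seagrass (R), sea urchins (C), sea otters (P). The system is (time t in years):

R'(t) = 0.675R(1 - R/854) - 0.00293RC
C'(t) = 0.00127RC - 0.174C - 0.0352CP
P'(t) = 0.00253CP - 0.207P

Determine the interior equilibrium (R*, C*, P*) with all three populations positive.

From dP/dt = 0: 0.00253C* = 0.207, so C* = 81.8.
From dR/dt = 0: 0.675(1 - R*/854) = 0.00293·81.8, giving R* = 854·(1 - 0.355) = 551.
From dC/dt = 0: 0.00127·551 - 0.174 = 0.0352P*, so P* = 0.525/0.0352 = 14.9.

R* ≈ 551, C* ≈ 81.8, P* ≈ 14.9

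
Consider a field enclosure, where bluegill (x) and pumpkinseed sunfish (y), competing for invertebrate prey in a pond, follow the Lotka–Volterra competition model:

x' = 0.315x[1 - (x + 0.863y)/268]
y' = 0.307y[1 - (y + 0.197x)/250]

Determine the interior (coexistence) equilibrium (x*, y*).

Setting both brackets to zero gives the nullclines x + 0.863y = 268 and 0.197x + y = 250.
Substituting y = 250 - 0.197x into the first: x(1 - 0.863·0.197) = 268 - 0.863·250.
So x* = 52.2/0.83 = 63, and then y* = 250 - 0.197·63 = 238.

x* ≈ 63, y* ≈ 238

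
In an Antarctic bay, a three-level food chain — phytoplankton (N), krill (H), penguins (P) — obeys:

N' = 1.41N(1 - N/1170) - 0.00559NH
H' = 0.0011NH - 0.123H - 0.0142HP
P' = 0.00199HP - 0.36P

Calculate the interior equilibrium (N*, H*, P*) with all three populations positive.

From dP/dt = 0: 0.00199H* = 0.36, so H* = 181.
From dN/dt = 0: 1.41(1 - N*/1170) = 0.00559·181, giving N* = 1170·(1 - 0.717) = 331.
From dH/dt = 0: 0.0011·331 - 0.123 = 0.0142P*, so P* = 0.241/0.0142 = 17.

N* ≈ 331, H* ≈ 181, P* ≈ 17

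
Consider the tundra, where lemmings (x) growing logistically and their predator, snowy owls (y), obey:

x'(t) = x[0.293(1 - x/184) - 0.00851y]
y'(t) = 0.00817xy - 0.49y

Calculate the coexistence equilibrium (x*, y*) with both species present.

x* ≈ 60, y* ≈ 23.2

From dy/dt = 0 with y > 0: 0.00817x* = 0.49, so x* = 60.
Substitute into dx/dt = 0: 0.293(1 - 60/184) = 0.00851y*.
The bracket is 0.674, giving y* = 0.197/0.00851 = 23.2.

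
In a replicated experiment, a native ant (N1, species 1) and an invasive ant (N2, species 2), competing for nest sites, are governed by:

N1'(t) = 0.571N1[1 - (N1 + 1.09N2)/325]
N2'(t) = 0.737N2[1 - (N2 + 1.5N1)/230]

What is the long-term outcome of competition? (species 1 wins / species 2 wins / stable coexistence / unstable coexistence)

species 1 excludes species 2

Compare the nullcline intercepts: K1/α12 = 325/1.09 = 298 > K2 = 230; K2/α21 = 230/1.5 = 153 < K1 = 325.
Since the inequalities point opposite ways, species 1 can invade but species 2 cannot.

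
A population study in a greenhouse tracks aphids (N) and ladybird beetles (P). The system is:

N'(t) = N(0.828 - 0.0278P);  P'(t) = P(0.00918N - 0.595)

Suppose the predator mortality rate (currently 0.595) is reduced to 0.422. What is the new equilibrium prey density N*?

At the interior fixed point, setting dP/dt = 0 with P > 0 fixes N* = (predator death rate)/(NP coefficient) — independent of the other coefficients.
With the change, N* = 0.422/0.00918 = 46; it falls from 64.8.

N* ≈ 46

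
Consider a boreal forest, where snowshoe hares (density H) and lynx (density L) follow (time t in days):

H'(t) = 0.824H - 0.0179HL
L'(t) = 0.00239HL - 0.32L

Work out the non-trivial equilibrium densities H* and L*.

H* ≈ 134, L* ≈ 46

Set dL/dt = 0 with L > 0: 0.00239H - 0.32 = 0, so H* = 0.32/0.00239 = 134.
Set dH/dt = 0 with H > 0: 0.824 - 0.0179L = 0, so L* = 0.824/0.0179 = 46.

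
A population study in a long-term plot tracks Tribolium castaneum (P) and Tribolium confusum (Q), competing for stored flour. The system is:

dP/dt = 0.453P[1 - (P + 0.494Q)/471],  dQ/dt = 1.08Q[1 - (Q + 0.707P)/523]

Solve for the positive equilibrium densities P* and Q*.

Setting both brackets to zero gives the nullclines P + 0.494Q = 471 and 0.707P + Q = 523.
Substituting Q = 523 - 0.707P into the first: P(1 - 0.494·0.707) = 471 - 0.494·523.
So P* = 213/0.651 = 327, and then Q* = 523 - 0.707·327 = 292.

P* ≈ 327, Q* ≈ 292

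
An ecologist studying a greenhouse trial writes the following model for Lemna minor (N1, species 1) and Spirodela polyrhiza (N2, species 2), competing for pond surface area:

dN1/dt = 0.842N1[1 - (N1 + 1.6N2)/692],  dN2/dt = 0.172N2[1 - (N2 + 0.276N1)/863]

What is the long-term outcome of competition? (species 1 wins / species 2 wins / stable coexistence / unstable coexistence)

species 2 excludes species 1

Compare the nullcline intercepts: K1/α12 = 692/1.6 = 432 < K2 = 863; K2/α21 = 863/0.276 = 3130 > K1 = 692.
Since the inequalities point opposite ways, species 2 can invade but species 1 cannot.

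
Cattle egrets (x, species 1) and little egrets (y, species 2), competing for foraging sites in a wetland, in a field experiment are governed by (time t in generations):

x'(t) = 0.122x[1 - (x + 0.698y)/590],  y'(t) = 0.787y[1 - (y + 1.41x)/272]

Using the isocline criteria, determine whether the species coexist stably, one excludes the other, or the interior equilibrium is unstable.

Compare the nullcline intercepts: K1/α12 = 590/0.698 = 845 > K2 = 272; K2/α21 = 272/1.41 = 193 < K1 = 590.
Since the inequalities point opposite ways, species 1 can invade but species 2 cannot.

species 1 excludes species 2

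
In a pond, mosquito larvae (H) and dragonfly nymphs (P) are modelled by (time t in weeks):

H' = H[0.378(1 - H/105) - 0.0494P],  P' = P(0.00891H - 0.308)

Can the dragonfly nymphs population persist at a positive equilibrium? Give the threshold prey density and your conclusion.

The predator equation gives dP/dt > 0 only when H > 0.308/0.00891 = 34.6.
Without the predator, H → K = 105. Since 105 > 34.6, the predator can invade and persist.

Threshold H = 34.6; K > 34.6, so yes, the predator persists.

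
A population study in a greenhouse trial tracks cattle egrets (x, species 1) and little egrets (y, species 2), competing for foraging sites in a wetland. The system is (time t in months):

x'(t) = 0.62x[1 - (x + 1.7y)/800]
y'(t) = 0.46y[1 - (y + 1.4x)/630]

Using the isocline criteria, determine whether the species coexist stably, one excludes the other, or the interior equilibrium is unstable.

unstable coexistence (outcome depends on initial conditions)

Compare the nullcline intercepts: K1/α12 = 800/1.7 = 471 < K2 = 630; K2/α21 = 630/1.4 = 450 < K1 = 800.
Since both are reversed, neither can invade when rare; the interior point is a saddle.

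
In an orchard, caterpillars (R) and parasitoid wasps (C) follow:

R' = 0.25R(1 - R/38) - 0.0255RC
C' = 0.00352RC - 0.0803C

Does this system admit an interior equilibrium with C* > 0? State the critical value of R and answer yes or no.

Threshold R = 22.8; K > 22.8, so yes, the predator persists.

The predator equation gives dC/dt > 0 only when R > 0.0803/0.00352 = 22.8.
Without the predator, R → K = 38. Since 38 > 22.8, the predator can invade and persist.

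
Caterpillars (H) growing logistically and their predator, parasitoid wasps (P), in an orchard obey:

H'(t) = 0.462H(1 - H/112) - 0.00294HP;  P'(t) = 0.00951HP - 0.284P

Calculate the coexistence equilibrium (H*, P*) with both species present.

H* ≈ 29.9, P* ≈ 115

From dP/dt = 0 with P > 0: 0.00951H* = 0.284, so H* = 29.9.
Substitute into dH/dt = 0: 0.462(1 - 29.9/112) = 0.00294P*.
The bracket is 0.733, giving P* = 0.339/0.00294 = 115.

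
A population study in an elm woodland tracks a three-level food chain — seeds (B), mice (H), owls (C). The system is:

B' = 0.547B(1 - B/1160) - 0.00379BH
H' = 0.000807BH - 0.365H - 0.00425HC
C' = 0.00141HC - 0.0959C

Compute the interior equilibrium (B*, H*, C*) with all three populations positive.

B* ≈ 613, H* ≈ 68, C* ≈ 30.6

From dC/dt = 0: 0.00141H* = 0.0959, so H* = 68.
From dB/dt = 0: 0.547(1 - B*/1160) = 0.00379·68, giving B* = 1160·(1 - 0.471) = 613.
From dH/dt = 0: 0.000807·613 - 0.365 = 0.00425C*, so C* = 0.13/0.00425 = 30.6.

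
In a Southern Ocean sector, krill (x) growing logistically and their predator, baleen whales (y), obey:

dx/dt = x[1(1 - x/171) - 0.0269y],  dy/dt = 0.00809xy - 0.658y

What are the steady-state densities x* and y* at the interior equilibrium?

From dy/dt = 0 with y > 0: 0.00809x* = 0.658, so x* = 81.3.
Substitute into dx/dt = 0: 1(1 - 81.3/171) = 0.0269y*.
The bracket is 0.524, giving y* = 0.524/0.0269 = 19.5.

x* ≈ 81.3, y* ≈ 19.5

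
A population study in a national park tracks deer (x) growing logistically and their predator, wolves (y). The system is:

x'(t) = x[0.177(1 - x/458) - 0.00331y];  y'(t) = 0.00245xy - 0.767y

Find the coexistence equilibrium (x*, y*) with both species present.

x* ≈ 313, y* ≈ 16.9

From dy/dt = 0 with y > 0: 0.00245x* = 0.767, so x* = 313.
Substitute into dx/dt = 0: 0.177(1 - 313/458) = 0.00331y*.
The bracket is 0.316, giving y* = 0.056/0.00331 = 16.9.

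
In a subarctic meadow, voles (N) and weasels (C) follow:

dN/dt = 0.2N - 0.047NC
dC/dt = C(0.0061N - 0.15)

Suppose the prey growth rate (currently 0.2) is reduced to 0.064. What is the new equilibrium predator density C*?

At the interior fixed point, setting dN/dt = 0 with N > 0 fixes C* = (prey growth rate)/(NC coefficient) — independent of the other coefficients.
With the change, C* = 0.064/0.047 = 1.36; it falls from 4.26.

C* ≈ 1.36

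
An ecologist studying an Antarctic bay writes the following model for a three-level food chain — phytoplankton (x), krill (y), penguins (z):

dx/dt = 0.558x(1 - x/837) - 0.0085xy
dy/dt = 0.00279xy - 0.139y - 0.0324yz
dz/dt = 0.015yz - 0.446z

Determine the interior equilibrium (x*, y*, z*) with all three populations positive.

x* ≈ 458, y* ≈ 29.7, z* ≈ 35.1

From dz/dt = 0: 0.015y* = 0.446, so y* = 29.7.
From dx/dt = 0: 0.558(1 - x*/837) = 0.0085·29.7, giving x* = 837·(1 - 0.453) = 458.
From dy/dt = 0: 0.00279·458 - 0.139 = 0.0324z*, so z* = 1.14/0.0324 = 35.1.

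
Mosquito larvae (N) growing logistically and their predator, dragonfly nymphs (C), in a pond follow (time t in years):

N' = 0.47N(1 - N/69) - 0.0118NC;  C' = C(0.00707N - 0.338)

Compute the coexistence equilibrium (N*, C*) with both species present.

From dC/dt = 0 with C > 0: 0.00707N* = 0.338, so N* = 47.8.
Substitute into dN/dt = 0: 0.47(1 - 47.8/69) = 0.0118C*.
The bracket is 0.307, giving C* = 0.144/0.0118 = 12.2.

N* ≈ 47.8, C* ≈ 12.2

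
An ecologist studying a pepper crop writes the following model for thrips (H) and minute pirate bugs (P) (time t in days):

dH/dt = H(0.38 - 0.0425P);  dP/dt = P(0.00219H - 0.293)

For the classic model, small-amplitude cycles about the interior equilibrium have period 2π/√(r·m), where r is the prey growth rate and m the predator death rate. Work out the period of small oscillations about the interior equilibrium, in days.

Here r = 0.38 and m = 0.293, so r·m = 0.111.
ω = √0.111 = 0.334 per day, hence T = 2π/ω ≈ 18.8 days.

T ≈ 18.8 days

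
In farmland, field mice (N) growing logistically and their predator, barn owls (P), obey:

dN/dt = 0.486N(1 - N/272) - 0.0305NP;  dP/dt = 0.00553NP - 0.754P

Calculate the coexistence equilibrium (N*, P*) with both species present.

From dP/dt = 0 with P > 0: 0.00553N* = 0.754, so N* = 136.
Substitute into dN/dt = 0: 0.486(1 - 136/272) = 0.0305P*.
The bracket is 0.499, giving P* = 0.242/0.0305 = 7.95.

N* ≈ 136, P* ≈ 7.95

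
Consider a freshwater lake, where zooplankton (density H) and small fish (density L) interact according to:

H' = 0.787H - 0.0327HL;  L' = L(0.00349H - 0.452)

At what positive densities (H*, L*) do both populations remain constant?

H* ≈ 130, L* ≈ 24.1

Set dL/dt = 0 with L > 0: 0.00349H - 0.452 = 0, so H* = 0.452/0.00349 = 130.
Set dH/dt = 0 with H > 0: 0.787 - 0.0327L = 0, so L* = 0.787/0.0327 = 24.1.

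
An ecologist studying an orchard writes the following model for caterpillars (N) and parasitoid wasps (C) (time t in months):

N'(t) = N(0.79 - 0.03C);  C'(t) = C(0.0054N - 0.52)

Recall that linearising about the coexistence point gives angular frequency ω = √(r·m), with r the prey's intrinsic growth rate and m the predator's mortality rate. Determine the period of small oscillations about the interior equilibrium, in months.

Here r = 0.79 and m = 0.52, so r·m = 0.411.
ω = √0.411 = 0.641 per month, hence T = 2π/ω ≈ 9.8 months.

T ≈ 9.8 months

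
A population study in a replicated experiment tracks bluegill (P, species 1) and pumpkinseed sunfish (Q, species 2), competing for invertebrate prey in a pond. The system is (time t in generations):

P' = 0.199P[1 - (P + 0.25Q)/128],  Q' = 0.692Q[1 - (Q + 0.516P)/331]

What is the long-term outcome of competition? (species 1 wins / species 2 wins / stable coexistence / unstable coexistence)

stable coexistence

Compare the nullcline intercepts: K1/α12 = 128/0.25 = 512 > K2 = 331; K2/α21 = 331/0.516 = 641 > K1 = 128.
Since both inequalities hold, each species can invade when rare, so the interior equilibrium is stable.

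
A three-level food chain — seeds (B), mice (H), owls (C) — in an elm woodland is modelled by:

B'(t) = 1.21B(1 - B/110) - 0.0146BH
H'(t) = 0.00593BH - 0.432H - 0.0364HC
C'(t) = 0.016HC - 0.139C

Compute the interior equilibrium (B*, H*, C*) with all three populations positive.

From dC/dt = 0: 0.016H* = 0.139, so H* = 8.69.
From dB/dt = 0: 1.21(1 - B*/110) = 0.0146·8.69, giving B* = 110·(1 - 0.105) = 98.5.
From dH/dt = 0: 0.00593·98.5 - 0.432 = 0.0364C*, so C* = 0.152/0.0364 = 4.17.

B* ≈ 98.5, H* ≈ 8.69, C* ≈ 4.17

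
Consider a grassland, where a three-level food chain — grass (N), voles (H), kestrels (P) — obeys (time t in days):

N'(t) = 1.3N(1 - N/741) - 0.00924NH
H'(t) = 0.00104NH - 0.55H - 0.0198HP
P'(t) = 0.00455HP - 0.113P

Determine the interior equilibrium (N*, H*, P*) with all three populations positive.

N* ≈ 610, H* ≈ 24.8, P* ≈ 4.27

From dP/dt = 0: 0.00455H* = 0.113, so H* = 24.8.
From dN/dt = 0: 1.3(1 - N*/741) = 0.00924·24.8, giving N* = 741·(1 - 0.177) = 610.
From dH/dt = 0: 0.00104·610 - 0.55 = 0.0198P*, so P* = 0.0846/0.0198 = 4.27.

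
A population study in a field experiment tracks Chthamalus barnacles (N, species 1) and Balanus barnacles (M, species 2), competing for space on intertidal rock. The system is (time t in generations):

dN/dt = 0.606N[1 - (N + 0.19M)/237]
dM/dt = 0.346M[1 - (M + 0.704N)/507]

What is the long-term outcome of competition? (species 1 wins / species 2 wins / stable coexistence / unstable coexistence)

Compare the nullcline intercepts: K1/α12 = 237/0.19 = 1250 > K2 = 507; K2/α21 = 507/0.704 = 720 > K1 = 237.
Since both inequalities hold, each species can invade when rare, so the interior equilibrium is stable.

stable coexistence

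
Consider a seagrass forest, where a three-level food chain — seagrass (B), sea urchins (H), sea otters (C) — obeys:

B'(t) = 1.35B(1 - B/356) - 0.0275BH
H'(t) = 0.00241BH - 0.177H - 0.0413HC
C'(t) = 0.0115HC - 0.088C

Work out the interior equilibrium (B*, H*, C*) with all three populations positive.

From dC/dt = 0: 0.0115H* = 0.088, so H* = 7.65.
From dB/dt = 0: 1.35(1 - B*/356) = 0.0275·7.65, giving B* = 356·(1 - 0.156) = 301.
From dH/dt = 0: 0.00241·301 - 0.177 = 0.0413C*, so C* = 0.547/0.0413 = 13.2.

B* ≈ 301, H* ≈ 7.65, C* ≈ 13.2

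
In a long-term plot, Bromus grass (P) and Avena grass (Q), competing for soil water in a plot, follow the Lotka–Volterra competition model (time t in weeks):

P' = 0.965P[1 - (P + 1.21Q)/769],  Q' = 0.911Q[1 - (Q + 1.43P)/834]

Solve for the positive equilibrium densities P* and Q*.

Setting both brackets to zero gives the nullclines P + 1.21Q = 769 and 1.43P + Q = 834.
Substituting Q = 834 - 1.43P into the first: P(1 - 1.21·1.43) = 769 - 1.21·834.
So P* = -240/-0.73 = 329, and then Q* = 834 - 1.43·329 = 364.

P* ≈ 329, Q* ≈ 364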